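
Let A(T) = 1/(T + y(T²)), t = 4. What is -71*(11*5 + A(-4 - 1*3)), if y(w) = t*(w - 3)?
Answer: -691256/177 ≈ -3905.4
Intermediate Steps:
y(w) = -12 + 4*w (y(w) = 4*(w - 3) = 4*(-3 + w) = -12 + 4*w)
A(T) = 1/(-12 + T + 4*T²) (A(T) = 1/(T + (-12 + 4*T²)) = 1/(-12 + T + 4*T²))
-71*(11*5 + A(-4 - 1*3)) = -71*(11*5 + 1/(-12 + (-4 - 1*3) + 4*(-4 - 1*3)²)) = -71*(55 + 1/(-12 + (-4 - 3) + 4*(-4 - 3)²)) = -71*(55 + 1/(-12 - 7 + 4*(-7)²)) = -71*(55 + 1/(-12 - 7 + 4*49)) = -71*(55 + 1/(-12 - 7 + 196)) = -71*(55 + 1/177) = -71*9736/177 = -691256/177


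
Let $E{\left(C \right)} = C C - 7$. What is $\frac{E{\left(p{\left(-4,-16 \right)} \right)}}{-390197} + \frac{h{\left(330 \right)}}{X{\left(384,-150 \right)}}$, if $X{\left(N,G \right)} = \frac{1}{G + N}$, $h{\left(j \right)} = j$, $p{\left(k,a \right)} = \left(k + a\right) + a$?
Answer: $\frac{30131011051}{390197} \approx 77220.0$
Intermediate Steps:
$p{\left(k,a \right)} = k + 2 a$ ($p{\left(k,a \right)} = \left(a + k\right) + a = k + 2 a$)
$E{\left(C \right)} = -7 + C^{2}$ ($E{\left(C \right)} = C^{2} - 7 = -7 + C^{2}$)
$\frac{E{\left(p{\left(-4,-16 \right)} \right)}}{-390197} + \frac{h{\left(330 \right)}}{X{\left(384,-150 \right)}} = \frac{-7 + \left(-4 + 2 \left(-16\right)\right)^{2}}{-390197} + \frac{330}{\frac{1}{-150 + 384}} = \left(-7 + \left(-4 - 32\right)^{2}\right) \left(- \frac{1}{390197}\right) + \frac{330}{\frac{1}{234}} = \left(-7 + \left(-36\right)^{2}\right) \left(- \frac{1}{390197}\right) + 330 \frac{1}{\frac{1}{234}} = \left(-7 + 1296\right) \left(- \frac{1}{390197}\right) + 330 \cdot 234 = 1289 \left(- \frac{1}{390197}\right) + 77220 = - \frac{1289}{390197} + 77220 = \frac{30131011051}{390197}$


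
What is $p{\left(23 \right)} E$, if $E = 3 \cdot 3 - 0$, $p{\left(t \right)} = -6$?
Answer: $-54$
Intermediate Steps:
$E = 9$ ($E = 9 + 0 = 9$)
$p{\left(23 \right)} E = \left(-6\right) 9 = -54$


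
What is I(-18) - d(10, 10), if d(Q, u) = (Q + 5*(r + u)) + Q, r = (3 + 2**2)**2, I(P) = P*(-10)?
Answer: -135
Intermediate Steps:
I(P) = -10*P
r = 49 (r = (3 + 4)**2 = 7**2 = 49)
d(Q, u) = 245 + 2*Q + 5*u (d(Q, u) = (Q + 5*(49 + u)) + Q = (Q + (245 + 5*u)) + Q = (245 + Q + 5*u) + Q = 245 + 2*Q + 5*u)
I(-18) - d(10, 10) = -10*(-18) - (245 + 2*10 + 5*10) = 180 - (245 + 20 + 50) = 180 - 1*315 = 180 - 315 = -135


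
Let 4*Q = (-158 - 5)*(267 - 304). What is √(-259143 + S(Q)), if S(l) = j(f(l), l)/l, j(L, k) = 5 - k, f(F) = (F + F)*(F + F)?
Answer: 2*I*√2356458621191/6031 ≈ 509.06*I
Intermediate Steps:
Q = 6031/4 (Q = ((-158 - 5)*(267 - 304))/4 = (-163*(-37))/4 = (¼)*6031 = 6031/4 ≈ 1507.8)
f(F) = 4*F² (f(F) = (2*F)*(2*F) = 4*F²)
S(l) = (5 - l)/l
√(-259143 + S(Q)) = √(-259143 + (5 - 1*6031/4)/(6031/4)) = √(-259143 + 4*(5 - 6031/4)/6031) = √(-259143 + (4/6031)*(-6011/4)) = √(-259143 - 6011/6031) = √(-1562897444/6031) = 2*I*√2356458621191/6031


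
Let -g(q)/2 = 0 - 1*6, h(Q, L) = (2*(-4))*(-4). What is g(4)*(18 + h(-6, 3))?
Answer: 600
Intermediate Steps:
h(Q, L) = 32 (h(Q, L) = -8*(-4) = 32)
g(q) = 12 (g(q) = -2*(0 - 1*6) = -2*(0 - 6) = -2*(-6) = 12)
g(4)*(18 + h(-6, 3)) = 12*(18 + 32) = 12*50 = 600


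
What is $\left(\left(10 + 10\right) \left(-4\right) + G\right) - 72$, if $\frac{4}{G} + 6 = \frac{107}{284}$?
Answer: $- \frac{243880}{1597} \approx -152.71$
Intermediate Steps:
$G = - \frac{1136}{1597}$ ($G = \frac{4}{-6 + \frac{107}{284}} = \frac{4}{- \frac{1597}{284}} = 4 \left(- \frac{284}{1597}\right) = - \frac{1136}{1597} \approx -0.71133$)
$\left(\left(10 + 10\right) \left(-4\right) + G\right) - 72 = \left(\left(10 + 10\right) \left(-4\right) - \frac{1136}{1597}\right) - 72 = \left(20 \left(-4\right) - \frac{1136}{1597}\right) - 72 = \left(-80 - \frac{1136}{1597}\right) - 72 = - \frac{128896}{1597} - 72 = - \frac{243880}{1597}$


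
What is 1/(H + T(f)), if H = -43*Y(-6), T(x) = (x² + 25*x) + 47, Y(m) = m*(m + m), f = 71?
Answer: 1/3767 ≈ 0.00026546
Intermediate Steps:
Y(m) = 2*m² (Y(m) = m*(2*m) = 2*m²)
T(x) = 47 + x² + 25*x
H = -3096 (H = -86*(-6)² = -86*36 = -43*72 = -3096)
1/(H + T(f)) = 1/(-3096 + (47 + 71² + 25*71)) = 1/(-3096 + (47 + 5041 + 1775)) = 1/(-3096 + 6863) = 1/3767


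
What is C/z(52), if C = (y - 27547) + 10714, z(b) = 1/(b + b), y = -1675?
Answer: -1924832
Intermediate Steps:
z(b) = 1/(2*b)
C = -18508 (C = (-1675 - 27547) + 10714 = -29222 + 10714 = -18508)
C/z(52) = -18508/((½)/52) = -18508/((½)*(1/52)) = -18508/1/104 = -18508*104 = -1924832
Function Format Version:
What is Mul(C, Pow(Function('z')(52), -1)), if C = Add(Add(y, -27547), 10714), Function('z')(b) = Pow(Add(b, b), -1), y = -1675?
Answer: -1924832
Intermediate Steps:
Function('z')(b) = Mul(Rational(1, 2), Pow(b, -1)) (Function('z')(b) = Pow(Mul(2, b), -1) = Mul(Rational(1, 2), Pow(b, -1)))
C = -18508 (C = Add(Add(-1675, -27547), 10714) = Add(-29222, 10714) = -18508)
Mul(C, Pow(Function('z')(52), -1)) = Mul(-18508, Pow(Mul(Rational(1, 2), Pow(52, -1)), -1)) = Mul(-18508, Pow(Mul(Rational(1, 2), Rational(1, 52)), -1)) = Mul(-18508, Pow(Rational(1, 104), -1)) = Mul(-18508, 104) = -1924832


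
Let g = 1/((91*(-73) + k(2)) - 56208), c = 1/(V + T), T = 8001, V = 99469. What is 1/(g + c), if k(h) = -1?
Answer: -3377352220/22309 ≈ -1.5139e+5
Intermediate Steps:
c = 1/107470 (c = 1/(99469 + 8001) = 1/107470 ≈ 9.3049e-6)
g = -1/62852 (g = 1/((91*(-73) - 1) - 56208) = 1/((-6643 - 1) - 56208) = 1/(-6644 - 56208) = 1/(-62852) = -1/62852 ≈ -1.5910e-5)
1/(g + c) = 1/(-1/62852 + 1/107470) = 1/(-22309/3377352220) = -3377352220/22309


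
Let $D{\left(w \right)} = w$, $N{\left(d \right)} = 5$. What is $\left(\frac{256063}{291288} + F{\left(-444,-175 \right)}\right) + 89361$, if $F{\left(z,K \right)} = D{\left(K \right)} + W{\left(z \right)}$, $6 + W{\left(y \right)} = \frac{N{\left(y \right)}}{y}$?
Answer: $\frac{961160715041}{10777656} \approx 89181.0$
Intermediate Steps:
$W{\left(y \right)} = -6 + \frac{5}{y}$
$F{\left(z,K \right)} = -6 + K + \frac{5}{z}$ ($F{\left(z,K \right)} = K - \left(6 - \frac{5}{z}\right) = -6 + K + \frac{5}{z}$)
$\left(\frac{256063}{291288} + F{\left(-444,-175 \right)}\right) + 89361 = \left(\frac{256063}{291288} - \left(181 + \frac{5}{444}\right)\right) + 89361 = \left(256063 \cdot \frac{1}{291288} - \frac{80369}{444}\right) + 89361 = \left(\frac{256063}{291288} - \frac{80369}{444}\right) + 89361 = - \frac{1941402775}{10777656} + 89361 = \frac{961160715041}{10777656}$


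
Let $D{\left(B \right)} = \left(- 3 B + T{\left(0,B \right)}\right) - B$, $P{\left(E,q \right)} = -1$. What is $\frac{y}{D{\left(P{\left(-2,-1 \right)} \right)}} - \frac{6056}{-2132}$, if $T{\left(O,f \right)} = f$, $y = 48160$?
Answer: $\frac{25673822}{1599} \approx 16056.0$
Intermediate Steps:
$D{\left(B \right)} = - 3 B$ ($D{\left(B \right)} = \left(- 3 B + B\right) - B = - 2 B - B = - 3 B$)
$\frac{y}{D{\left(P{\left(-2,-1 \right)} \right)}} - \frac{6056}{-2132} = \frac{48160}{\left(-3\right) \left(-1\right)} - \frac{6056}{-2132} = \frac{48160}{3} - - \frac{1514}{533} = 48160 \cdot \frac{1}{3} + \frac{1514}{533} = \frac{48160}{3} + \frac{1514}{533} = \frac{25673822}{1599}$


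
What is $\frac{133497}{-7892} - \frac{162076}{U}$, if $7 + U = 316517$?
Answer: $- \frac{21766119631}{1248948460} \approx -17.428$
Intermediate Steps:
$U = 316510$ ($U = -7 + 316517 = 316510$)
$\frac{133497}{-7892} - \frac{162076}{U} = \frac{133497}{-7892} - \frac{162076}{316510} = 133497 \left(- \frac{1}{7892}\right) - \frac{81038}{158255} = - \frac{133497}{7892} - \frac{81038}{158255} = - \frac{21766119631}{1248948460}$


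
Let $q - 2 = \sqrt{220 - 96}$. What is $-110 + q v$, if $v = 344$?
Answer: $578 + 688 \sqrt{31} \approx 4408.6$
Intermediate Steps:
$q = 2 + 2 \sqrt{31}$ ($q = 2 + \sqrt{220 - 96} = 2 + \sqrt{124} = 2 + 2 \sqrt{31} \approx 13.136$)
$-110 + q v = -110 + \left(2 + 2 \sqrt{31}\right) 344 = -110 + \left(688 + 688 \sqrt{31}\right) = 578 + 688 \sqrt{31}$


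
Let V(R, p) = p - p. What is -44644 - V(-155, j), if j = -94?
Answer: -44644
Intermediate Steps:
V(R, p) = 0
-44644 - V(-155, j) = -44644 - 1*0 = -44644 + 0 = -44644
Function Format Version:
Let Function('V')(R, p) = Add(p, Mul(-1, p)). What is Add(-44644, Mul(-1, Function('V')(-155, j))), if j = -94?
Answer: -44644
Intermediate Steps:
Function('V')(R, p) = 0
Add(-44644, Mul(-1, Function('V')(-155, j))) = Add(-44644, Mul(-1, 0)) = Add(-44644, 0) = -44644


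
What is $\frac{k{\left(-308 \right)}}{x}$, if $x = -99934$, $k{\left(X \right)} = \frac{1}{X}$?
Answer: $\frac{1}{30779672} \approx 3.2489 \cdot 10^{-8}$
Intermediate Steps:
$\frac{k{\left(-308 \right)}}{x} = \frac{1}{\left(-308\right) \left(-99934\right)} = \left(- \frac{1}{308}\right) \left(- \frac{1}{99934}\right) = \frac{1}{30779672}$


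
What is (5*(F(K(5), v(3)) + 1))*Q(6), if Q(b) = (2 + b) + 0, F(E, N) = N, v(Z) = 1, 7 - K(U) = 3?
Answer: 80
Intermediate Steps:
K(U) = 4 (K(U) = 7 - 1*3 = 7 - 3 = 4)
Q(b) = 2 + b
(5*(F(K(5), v(3)) + 1))*Q(6) = (5*(1 + 1))*(2 + 6) = (5*2)*8 = 10*8 = 80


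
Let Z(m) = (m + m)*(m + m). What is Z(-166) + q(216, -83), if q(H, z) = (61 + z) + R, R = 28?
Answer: 110230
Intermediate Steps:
q(H, z) = 89 + z (q(H, z) = (61 + z) + 28 = 89 + z)
Z(m) = 4*m² (Z(m) = (2*m)*(2*m) = 4*m²)
Z(-166) + q(216, -83) = 4*(-166)² + (89 - 83) = 4*27556 + 6 = 110224 + 6 = 110230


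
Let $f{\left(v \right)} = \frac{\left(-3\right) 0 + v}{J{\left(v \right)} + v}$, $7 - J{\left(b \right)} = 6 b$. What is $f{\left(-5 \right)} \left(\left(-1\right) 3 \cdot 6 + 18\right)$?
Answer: $0$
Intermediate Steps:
$J{\left(b \right)} = 7 - 6 b$
$f{\left(v \right)} = \frac{v}{7 - 5 v}$ ($f{\left(v \right)} = \frac{\left(-3\right) 0 + v}{\left(7 - 6 v\right) + v} = \frac{0 + v}{7 - 5 v} = \frac{v}{7 - 5 v}$)
$f{\left(-5 \right)} \left(\left(-1\right) 3 \cdot 6 + 18\right) = \left(-1\right) \left(-5\right) \frac{1}{-7 + 5 \left(-5\right)} \left(\left(-1\right) 3 \cdot 6 + 18\right) = \left(-1\right) \left(-5\right) \frac{1}{-7 - 25} \left(\left(-3\right) 6 + 18\right) = \left(-1\right) \left(-5\right) \frac{1}{-32} \left(-18 + 18\right) = \left(-1\right) \left(-5\right) \left(- \frac{1}{32}\right) 0 = \left(- \frac{5}{32}\right) 0 = 0$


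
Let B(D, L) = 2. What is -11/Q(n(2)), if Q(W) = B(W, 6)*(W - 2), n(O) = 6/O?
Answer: -11/2 ≈ -5.5000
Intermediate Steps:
Q(W) = -4 + 2*W (Q(W) = 2*(W - 2) = 2*(-2 + W) = -4 + 2*W)
-11/Q(n(2)) = -11/(-4 + 2*(6/2)) = -11/(-4 + 2*(6*(½))) = -11/(-4 + 2*3) = -11/(-4 + 6) = -11/2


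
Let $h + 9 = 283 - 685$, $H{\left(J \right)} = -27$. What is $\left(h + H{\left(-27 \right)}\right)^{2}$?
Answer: $191844$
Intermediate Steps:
$h = -411$ ($h = -9 + \left(283 - 685\right) = -9 - 402 = -411$)
$\left(h + H{\left(-27 \right)}\right)^{2} = \left(-411 - 27\right)^{2} = \left(-438\right)^{2} = 191844$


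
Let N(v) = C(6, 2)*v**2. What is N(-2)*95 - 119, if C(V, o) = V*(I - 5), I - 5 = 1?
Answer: 2161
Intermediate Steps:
I = 6 (I = 5 + 1 = 6)
C(V, o) = V (C(V, o) = V*(6 - 5) = V*1 = V)
N(v) = 6*v**2
N(-2)*95 - 119 = (6*(-2)**2)*95 - 119 = (6*4)*95 - 119 = 24*95 - 119 = 2280 - 119 = 2161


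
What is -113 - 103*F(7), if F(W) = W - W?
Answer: -113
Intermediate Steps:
F(W) = 0
-113 - 103*F(7) = -113 - 103*0 = -113 + 0 = -113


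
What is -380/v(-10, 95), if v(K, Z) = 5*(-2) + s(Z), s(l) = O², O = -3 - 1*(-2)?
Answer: 380/9 ≈ 42.222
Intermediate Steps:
O = -1 (O = -3 + 2 = -1)
s(l) = 1 (s(l) = (-1)² = 1)
v(K, Z) = -9 (v(K, Z) = 5*(-2) + 1 = -10 + 1 = -9)
-380/v(-10, 95) = -380/(-9) = -380*(-⅑) = 380/9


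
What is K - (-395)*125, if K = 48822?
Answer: 98197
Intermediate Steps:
K - (-395)*125 = 48822 - (-395)*125 = 48822 - 1*(-49375) = 48822 + 49375 = 98197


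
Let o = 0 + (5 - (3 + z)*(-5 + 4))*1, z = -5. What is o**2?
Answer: 9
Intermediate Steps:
o = 3 (o = 0 + (5 - (3 - 5)*(-5 + 4))*1 = 0 + (5 - (-2)*(-1))*1 = 0 + (5 - 1*2)*1 = 0 + (5 - 2)*1 = 0 + 3*1 = 0 + 3 = 3)
o**2 = 3**2 = 9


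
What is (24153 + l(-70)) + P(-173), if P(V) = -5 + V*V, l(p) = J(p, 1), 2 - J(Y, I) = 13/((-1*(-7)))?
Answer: 378540/7 ≈ 54077.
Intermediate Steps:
J(Y, I) = ⅐ (J(Y, I) = 2 - 13/((-1*(-7))) = 2 - 13/7 = ⅐)
l(p) = ⅐
P(V) = -5 + V²
(24153 + l(-70)) + P(-173) = (24153 + ⅐) + (-5 + (-173)²) = 169072/7 + (-5 + 29929) = 169072/7 + 29924 = 378540/7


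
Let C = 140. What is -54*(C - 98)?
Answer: -2268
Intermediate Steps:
-54*(C - 98) = -54*(140 - 98) = -54*42 = -2268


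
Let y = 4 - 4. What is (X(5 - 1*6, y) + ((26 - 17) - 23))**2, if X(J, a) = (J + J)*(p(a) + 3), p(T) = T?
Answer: 400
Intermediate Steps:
y = 0
X(J, a) = 2*J*(3 + a) (X(J, a) = (J + J)*(a + 3) = (2*J)*(3 + a) = 2*J*(3 + a))
(X(5 - 1*6, y) + ((26 - 17) - 23))**2 = (2*(5 - 1*6)*(3 + 0) + ((26 - 17) - 23))**2 = (2*(5 - 6)*3 + (9 - 23))**2 = (2*(-1)*3 - 14)**2 = (-6 - 14)**2 = (-20)**2 = 400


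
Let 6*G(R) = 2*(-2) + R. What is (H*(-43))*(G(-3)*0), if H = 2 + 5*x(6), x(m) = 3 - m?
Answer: 0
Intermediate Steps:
H = -13 (H = 2 + 5*(3 - 1*6) = 2 + 5*(3 - 6) = 2 + 5*(-3) = 2 - 15 = -13)
G(R) = -2/3 + R/6 (G(R) = (2*(-2) + R)/6 = (-4 + R)/6 = -2/3 + R/6)
(H*(-43))*(G(-3)*0) = (-13*(-43))*((-2/3 + (1/6)*(-3))*0) = 559*((-2/3 - 1/2)*0) = 559*(-7/6*0) = 559*0 = 0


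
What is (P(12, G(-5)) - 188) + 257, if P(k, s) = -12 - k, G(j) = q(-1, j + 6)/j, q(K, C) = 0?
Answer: 45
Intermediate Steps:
G(j) = 0 (G(j) = 0/j = 0)
(P(12, G(-5)) - 188) + 257 = ((-12 - 1*12) - 188) + 257 = ((-12 - 12) - 188) + 257 = (-24 - 188) + 257 = -212 + 257 = 45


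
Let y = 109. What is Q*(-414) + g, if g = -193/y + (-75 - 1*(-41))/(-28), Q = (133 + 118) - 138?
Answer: -71390181/1526 ≈ -46783.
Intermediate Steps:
Q = 113 (Q = 251 - 138 = 113)
g = -849/1526 (g = -193/109 + (-75 - 1*(-41))/(-28) = -193*1/109 + (-75 + 41)*(-1/28) = -193/109 - 34*(-1/28) = -193/109 + 17/14 = -849/1526 ≈ -0.55636)
Q*(-414) + g = 113*(-414) - 849/1526 = -46782 - 849/1526 = -71390181/1526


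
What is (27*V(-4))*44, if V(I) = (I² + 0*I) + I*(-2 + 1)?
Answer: 23760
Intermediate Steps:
V(I) = I² - I (V(I) = (I² + 0) + I*(-1) = I² - I)
(27*V(-4))*44 = (27*(-4*(-1 - 4)))*44 = (27*(-4*(-5)))*44 = (27*20)*44 = 540*44 = 23760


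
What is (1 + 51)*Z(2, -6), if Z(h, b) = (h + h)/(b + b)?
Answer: -52/3 ≈ -17.333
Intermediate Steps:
Z(h, b) = h/b (Z(h, b) = (2*h)/((2*b)) = (2*h)*(1/(2*b)) = h/b)
(1 + 51)*Z(2, -6) = (1 + 51)*(2/(-6)) = 52*(2*(-⅙)) = 52*(-⅓) = -52/3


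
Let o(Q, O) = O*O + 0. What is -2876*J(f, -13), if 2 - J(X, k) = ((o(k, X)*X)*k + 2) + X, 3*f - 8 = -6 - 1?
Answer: -11504/27 ≈ -426.07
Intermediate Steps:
o(Q, O) = O**2 (o(Q, O) = O**2 + 0 = O**2)
f = 1/3 (f = 8/3 + (-6 - 1)/3 = 8/3 + (1/3)*(-7) = 8/3 - 7/3 = 1/3 ≈ 0.33333)
J(X, k) = -X - k*X**3 (J(X, k) = 2 - (((X**2*X)*k + 2) + X) = 2 - ((X**3*k + 2) + X) = 2 - ((k*X**3 + 2) + X) = 2 - ((2 + k*X**3) + X) = 2 - (2 + X + k*X**3) = 2 + (-2 - X - k*X**3) = -X - k*X**3)
-2876*J(f, -13) = -2876*(-1*1/3 - 1*(-13)*(1/3)**3) = -2876*(-1/3 - 1*(-13)*1/27) = -2876*(-1/3 + 13/27) = -2876*4/27 = -11504/27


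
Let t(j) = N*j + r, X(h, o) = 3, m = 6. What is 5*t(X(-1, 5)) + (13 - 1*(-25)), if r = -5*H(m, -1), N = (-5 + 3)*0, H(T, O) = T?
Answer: -112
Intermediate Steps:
N = 0 (N = -2*0 = 0)
r = -30 (r = -5*6 = -30)
t(j) = -30 (t(j) = 0*j - 30 = 0 - 30 = -30)
5*t(X(-1, 5)) + (13 - 1*(-25)) = 5*(-30) + (13 - 1*(-25)) = -150 + (13 + 25) = -150 + 38 = -112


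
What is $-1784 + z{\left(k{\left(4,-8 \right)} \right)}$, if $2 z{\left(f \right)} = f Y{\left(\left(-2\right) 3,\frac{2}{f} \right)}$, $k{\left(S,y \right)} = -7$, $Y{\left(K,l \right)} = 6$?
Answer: $-1805$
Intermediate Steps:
$z{\left(f \right)} = 3 f$ ($z{\left(f \right)} = \frac{f 6}{2} = \frac{6 f}{2} = 3 f$)
$-1784 + z{\left(k{\left(4,-8 \right)} \right)} = -1784 + 3 \left(-7\right) = -1784 - 21 = -1805$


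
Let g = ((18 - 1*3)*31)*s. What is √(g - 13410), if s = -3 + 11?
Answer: I*√9690 ≈ 98.438*I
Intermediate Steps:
s = 8
g = 3720 (g = ((18 - 1*3)*31)*8 = ((18 - 3)*31)*8 = (15*31)*8 = 465*8 = 3720)
√(g - 13410) = √(3720 - 13410) = √(-9690) = I*√9690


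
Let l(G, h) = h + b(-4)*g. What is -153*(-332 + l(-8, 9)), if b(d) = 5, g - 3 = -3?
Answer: 49419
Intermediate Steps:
g = 0 (g = 3 - 3 = 0)
l(G, h) = h (l(G, h) = h + 5*0 = h + 0 = h)
-153*(-332 + l(-8, 9)) = -153*(-332 + 9) = -153*(-323) = 49419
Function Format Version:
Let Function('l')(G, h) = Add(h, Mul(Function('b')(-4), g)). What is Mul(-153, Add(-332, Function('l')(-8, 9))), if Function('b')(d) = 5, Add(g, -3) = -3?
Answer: 49419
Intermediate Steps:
g = 0 (g = Add(3, -3) = 0)
Function('l')(G, h) = h (Function('l')(G, h) = Add(h, Mul(5, 0)) = Add(h, 0) = h)
Mul(-153, Add(-332, Function('l')(-8, 9))) = Mul(-153, Add(-332, 9)) = Mul(-153, -323) = 49419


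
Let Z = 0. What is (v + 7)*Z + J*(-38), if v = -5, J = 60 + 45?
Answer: -3990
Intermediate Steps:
J = 105
(v + 7)*Z + J*(-38) = (-5 + 7)*0 + 105*(-38) = 2*0 - 3990 = 0 - 3990 = -3990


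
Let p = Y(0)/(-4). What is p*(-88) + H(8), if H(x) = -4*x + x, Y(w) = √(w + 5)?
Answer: -24 + 22*√5 ≈ 25.193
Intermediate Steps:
Y(w) = √(5 + w)
H(x) = -3*x
p = -√5/4 (p = √(5 + 0)/(-4) = √5*(-¼) = -√5/4 ≈ -0.55902)
p*(-88) + H(8) = -√5/4*(-88) - 3*8 = 22*√5 - 24 = -24 + 22*√5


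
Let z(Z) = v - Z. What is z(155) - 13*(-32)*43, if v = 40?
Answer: 17773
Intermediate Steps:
z(Z) = 40 - Z
z(155) - 13*(-32)*43 = (40 - 1*155) - 13*(-32)*43 = (40 - 155) + 416*43 = -115 + 17888 = 17773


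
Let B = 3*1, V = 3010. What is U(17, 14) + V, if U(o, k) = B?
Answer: 3013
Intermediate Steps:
B = 3
U(o, k) = 3
U(17, 14) + V = 3 + 3010 = 3013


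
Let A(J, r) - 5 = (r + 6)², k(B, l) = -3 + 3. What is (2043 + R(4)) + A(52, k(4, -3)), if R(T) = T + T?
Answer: 2092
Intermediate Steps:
R(T) = 2*T
k(B, l) = 0
A(J, r) = 5 + (6 + r)² (A(J, r) = 5 + (r + 6)² = 5 + (6 + r)²)
(2043 + R(4)) + A(52, k(4, -3)) = (2043 + 2*4) + (5 + (6 + 0)²) = (2043 + 8) + (5 + 6²) = 2051 + (5 + 36) = 2051 + 41 = 2092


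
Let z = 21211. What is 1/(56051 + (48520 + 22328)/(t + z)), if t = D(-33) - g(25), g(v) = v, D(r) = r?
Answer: 7051/395239217 ≈ 1.7840e-5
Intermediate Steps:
t = -58 (t = -33 - 1*25 = -33 - 25 = -58)
1/(56051 + (48520 + 22328)/(t + z)) = 1/(56051 + (48520 + 22328)/(-58 + 21211)) = 1/(56051 + 70848/21153) = 1/(56051 + 70848*(1/21153)) = 1/(56051 + 23616/7051) = 1/(395239217/7051) = 7051/395239217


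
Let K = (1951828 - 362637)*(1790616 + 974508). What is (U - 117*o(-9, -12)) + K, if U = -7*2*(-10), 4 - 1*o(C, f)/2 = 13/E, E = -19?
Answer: 83491893300830/19 ≈ 4.3943e+12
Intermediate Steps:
o(C, f) = 178/19 (o(C, f) = 8 - 26/(-19) = 8 - 26*(-1)/19 = 8 - 2*(-13/19) = 8 + 26/19 = 178/19)
U = 140 (U = -14*(-10) = 140)
K = 4394310174684 (K = 1589191*2765124 = 4394310174684)
(U - 117*o(-9, -12)) + K = (140 - 117*178/19) + 4394310174684 = (140 - 20826/19) + 4394310174684 = -18166/19 + 4394310174684 = 83491893300830/19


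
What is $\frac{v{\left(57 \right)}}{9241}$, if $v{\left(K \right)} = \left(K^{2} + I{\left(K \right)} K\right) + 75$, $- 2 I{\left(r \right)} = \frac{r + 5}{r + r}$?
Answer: $\frac{6617}{18482} \approx 0.35802$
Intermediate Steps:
$I{\left(r \right)} = - \frac{5 + r}{4 r}$ ($I{\left(r \right)} = - \frac{\left(r + 5\right) \frac{1}{r + r}}{2} = - \frac{\left(5 + r\right) \frac{1}{2 r}}{2} = - \frac{\frac{1}{2} \frac{1}{r} \left(5 + r\right)}{2} = - \frac{5 + r}{4 r}$)
$v{\left(K \right)} = \frac{295}{4} + K^{2} - \frac{K}{4}$ ($v{\left(K \right)} = \left(K^{2} + \frac{-5 - K}{4 K} K\right) + 75 = \left(K^{2} - \left(\frac{5}{4} + \frac{K}{4}\right)\right) + 75 = \left(- \frac{5}{4} + K^{2} - \frac{K}{4}\right) + 75 = \frac{295}{4} + K^{2} - \frac{K}{4}$)
$\frac{v{\left(57 \right)}}{9241} = \frac{\frac{295}{4} + 57^{2} - \frac{57}{4}}{9241} = \left(\frac{295}{4} + 3249 - \frac{57}{4}\right) \frac{1}{9241} = \frac{6617}{2} \cdot \frac{1}{9241} = \frac{6617}{18482}$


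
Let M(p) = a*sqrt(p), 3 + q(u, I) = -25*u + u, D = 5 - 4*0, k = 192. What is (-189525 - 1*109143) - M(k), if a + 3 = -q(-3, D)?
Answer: -298668 + 576*sqrt(3) ≈ -2.9767e+5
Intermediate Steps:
D = 5 (D = 5 + 0 = 5)
q(u, I) = -3 - 24*u (q(u, I) = -3 + (-25*u + u) = -3 - 24*u)
a = -72 (a = -3 - (-3 - 24*(-3)) = -3 - (-3 + 72) = -3 - 1*69 = -3 - 69 = -72)
M(p) = -72*sqrt(p)
(-189525 - 1*109143) - M(k) = (-189525 - 1*109143) - (-72)*sqrt(192) = (-189525 - 109143) - (-72)*8*sqrt(3) = -298668 - (-576)*sqrt(3) = -298668 + 576*sqrt(3)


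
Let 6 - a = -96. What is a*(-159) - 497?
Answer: -16715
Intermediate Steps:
a = 102 (a = 6 - 1*(-96) = 6 + 96 = 102)
a*(-159) - 497 = 102*(-159) - 497 = -16218 - 497 = -16715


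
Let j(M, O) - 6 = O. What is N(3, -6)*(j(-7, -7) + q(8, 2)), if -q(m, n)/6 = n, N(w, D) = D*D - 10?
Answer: -338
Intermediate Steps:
N(w, D) = -10 + D**2 (N(w, D) = D**2 - 10 = -10 + D**2)
j(M, O) = 6 + O
q(m, n) = -6*n
N(3, -6)*(j(-7, -7) + q(8, 2)) = (-10 + (-6)**2)*((6 - 7) - 6*2) = (-10 + 36)*(-1 - 12) = 26*(-13) = -338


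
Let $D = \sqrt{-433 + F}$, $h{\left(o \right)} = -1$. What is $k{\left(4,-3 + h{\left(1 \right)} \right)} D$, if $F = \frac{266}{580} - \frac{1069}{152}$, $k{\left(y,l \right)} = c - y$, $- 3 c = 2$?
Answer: $- \frac{7 i \sqrt{53382075670}}{16530} \approx - 97.841 i$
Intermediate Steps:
$c = - \frac{2}{3}$ ($c = \left(- \frac{1}{3}\right) 2 = - \frac{2}{3} \approx -0.66667$)
$k{\left(y,l \right)} = - \frac{2}{3} - y$
$F = - \frac{144897}{22040}$ ($F = 266 \cdot \frac{1}{580} - \frac{1069}{152} = \frac{133}{290} - \frac{1069}{152} = - \frac{144897}{22040} \approx -6.5743$)
$D = \frac{i \sqrt{53382075670}}{11020}$ ($D = \sqrt{-433 - \frac{144897}{22040}} = \sqrt{- \frac{9688217}{22040}} = \frac{i \sqrt{53382075670}}{11020} \approx 20.966 i$)
$k{\left(4,-3 + h{\left(1 \right)} \right)} D = \left(- \frac{2}{3} - 4\right) \frac{i \sqrt{53382075670}}{11020} = - \frac{14 \frac{i \sqrt{53382075670}}{11020}}{3} = - \frac{7 i \sqrt{53382075670}}{16530}$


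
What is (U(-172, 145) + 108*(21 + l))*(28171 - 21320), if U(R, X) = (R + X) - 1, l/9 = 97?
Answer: 661285924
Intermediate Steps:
l = 873 (l = 9*97 = 873)
U(R, X) = -1 + R + X
(U(-172, 145) + 108*(21 + l))*(28171 - 21320) = ((-1 - 172 + 145) + 108*(21 + 873))*(28171 - 21320) = (-28 + 108*894)*6851 = (-28 + 96552)*6851 = 96524*6851 = 661285924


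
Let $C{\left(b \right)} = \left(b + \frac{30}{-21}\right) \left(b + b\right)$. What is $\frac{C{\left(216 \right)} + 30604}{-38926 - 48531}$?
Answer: $- \frac{863092}{612199} \approx -1.4098$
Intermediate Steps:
$C{\left(b \right)} = 2 b \left(- \frac{10}{7} + b\right)$ ($C{\left(b \right)} = \left(b + 30 \left(- \frac{1}{21}\right)\right) 2 b = \left(b - \frac{10}{7}\right) 2 b = \left(- \frac{10}{7} + b\right) 2 b = 2 b \left(- \frac{10}{7} + b\right)$)
$\frac{C{\left(216 \right)} + 30604}{-38926 - 48531} = \frac{\frac{2}{7} \cdot 216 \left(-10 + 7 \cdot 216\right) + 30604}{-38926 - 48531} = \frac{\frac{2}{7} \cdot 216 \left(-10 + 1512\right) + 30604}{-87457} = \left(\frac{2}{7} \cdot 216 \cdot 1502 + 30604\right) \left(- \frac{1}{87457}\right) = \left(\frac{648864}{7} + 30604\right) \left(- \frac{1}{87457}\right) = \frac{863092}{7} \left(- \frac{1}{87457}\right) = - \frac{863092}{612199}$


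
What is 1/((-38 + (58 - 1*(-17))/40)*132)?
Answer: -2/9537 ≈ -0.00020971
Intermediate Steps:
1/((-38 + (58 - 1*(-17))/40)*132) = 1/((-38 + (58 + 17)*(1/40))*132) = 1/((-38 + 75*(1/40))*132) = 1/((-38 + 15/8)*132) = 1/(-289/8*132) = 1/(-9537/2) = -2/9537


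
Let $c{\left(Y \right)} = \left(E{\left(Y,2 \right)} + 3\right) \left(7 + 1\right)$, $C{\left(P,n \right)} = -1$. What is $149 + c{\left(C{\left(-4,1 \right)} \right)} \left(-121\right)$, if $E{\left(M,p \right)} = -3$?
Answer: $149$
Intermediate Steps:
$c{\left(Y \right)} = 0$ ($c{\left(Y \right)} = \left(-3 + 3\right) \left(7 + 1\right) = 0 \cdot 8 = 0$)
$149 + c{\left(C{\left(-4,1 \right)} \right)} \left(-121\right) = 149 + 0 \left(-121\right) = 149 + 0 = 149$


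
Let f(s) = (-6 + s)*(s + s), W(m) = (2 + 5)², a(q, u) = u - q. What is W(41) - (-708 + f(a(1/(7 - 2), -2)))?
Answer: 18023/25 ≈ 720.92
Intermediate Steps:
W(m) = 49 (W(m) = 7² = 49)
f(s) = 2*s*(-6 + s) (f(s) = (-6 + s)*(2*s) = 2*s*(-6 + s))
W(41) - (-708 + f(a(1/(7 - 2), -2))) = 49 - (-708 + 2*(-2 - 1/(7 - 2))*(-6 + (-2 - 1/(7 - 2)))) = 49 - (-708 + 2*(-2 - 1/5)*(-6 + (-2 - 1/5))) = 49 - (-708 + 2*(-2 - 1*⅕)*(-6 + (-2 - 1*⅕))) = 49 - (-708 + 2*(-2 - ⅕)*(-6 + (-2 - ⅕))) = 49 - (-708 + 2*(-11/5)*(-6 - 11/5)) = 49 - (-708 + 2*(-11/5)*(-41/5)) = 49 - (-708 + 902/25) = 49 - 1*(-16798/25) = 49 + 16798/25 = 18023/25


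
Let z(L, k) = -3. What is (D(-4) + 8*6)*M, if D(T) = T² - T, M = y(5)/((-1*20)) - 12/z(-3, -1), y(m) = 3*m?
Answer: 221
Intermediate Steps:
M = 13/4 (M = (3*5)/((-1*20)) - 12/(-3) = 15/(-20) - 12*(-⅓) = 15*(-1/20) + 4 = -¾ + 4 = 13/4 ≈ 3.2500)
(D(-4) + 8*6)*M = (-4*(-1 - 4) + 8*6)*(13/4) = (-4*(-5) + 48)*(13/4) = (20 + 48)*(13/4) = 68*(13/4) = 221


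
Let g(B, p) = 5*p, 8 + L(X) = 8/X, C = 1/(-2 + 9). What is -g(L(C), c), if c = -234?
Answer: 1170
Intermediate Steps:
C = ⅐ (C = 1/7 = ⅐ ≈ 0.14286)
L(X) = -8 + 8/X
-g(L(C), c) = -5*(-234) = -1*(-1170) = 1170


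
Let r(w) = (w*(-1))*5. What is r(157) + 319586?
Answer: 318801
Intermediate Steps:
r(w) = -5*w (r(w) = -w*5 = -5*w)
r(157) + 319586 = -5*157 + 319586 = -785 + 319586 = 318801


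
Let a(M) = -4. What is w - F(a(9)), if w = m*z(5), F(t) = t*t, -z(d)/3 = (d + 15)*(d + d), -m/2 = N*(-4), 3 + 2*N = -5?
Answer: 19184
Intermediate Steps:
N = -4 (N = -3/2 + (1/2)*(-5) = -3/2 - 5/2 = -4)
m = -32 (m = -(-8)*(-4) = -2*16 = -32)
z(d) = -6*d*(15 + d) (z(d) = -3*(d + 15)*(d + d) = -3*(15 + d)*2*d = -6*d*(15 + d))
F(t) = t**2
w = 19200 (w = -(-192)*5*(15 + 5) = -(-192)*5*20 = -32*(-600) = 19200)
w - F(a(9)) = 19200 - 1*(-4)**2 = 19200 - 1*16 = 19200 - 16 = 19184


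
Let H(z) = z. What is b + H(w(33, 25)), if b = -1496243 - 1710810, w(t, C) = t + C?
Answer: -3206995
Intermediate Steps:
w(t, C) = C + t
b = -3207053
b + H(w(33, 25)) = -3207053 + (25 + 33) = -3207053 + 58 = -3206995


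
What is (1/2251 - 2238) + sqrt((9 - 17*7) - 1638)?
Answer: -5037737/2251 + 2*I*sqrt(437) ≈ -2238.0 + 41.809*I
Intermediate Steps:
(1/2251 - 2238) + sqrt((9 - 17*7) - 1638) = (1/2251 - 2238) + sqrt((9 - 119) - 1638) = -5037737/2251 + sqrt(-110 - 1638) = -5037737/2251 + sqrt(-1748) = -5037737/2251 + 2*I*sqrt(437)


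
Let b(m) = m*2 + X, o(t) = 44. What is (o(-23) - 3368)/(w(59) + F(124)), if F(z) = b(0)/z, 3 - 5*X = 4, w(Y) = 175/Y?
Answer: -40530640/36147 ≈ -1121.3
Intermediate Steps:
X = -1/5 (X = 3/5 - 1/5*4 = 3/5 - 4/5 = -1/5 ≈ -0.20000)
b(m) = -1/5 + 2*m (b(m) = m*2 - 1/5 = 2*m - 1/5 = -1/5 + 2*m)
F(z) = -1/(5*z) (F(z) = (-1/5 + 2*0)/z = (-1/5 + 0)/z = -1/(5*z))
(o(-23) - 3368)/(w(59) + F(124)) = (44 - 3368)/(175/59 - 1/5/124) = -3324/(175*(1/59) - 1/5*1/124) = -3324/(175/59 - 1/620) = -3324/108441/36580 = -3324*36580/108441 = -40530640/36147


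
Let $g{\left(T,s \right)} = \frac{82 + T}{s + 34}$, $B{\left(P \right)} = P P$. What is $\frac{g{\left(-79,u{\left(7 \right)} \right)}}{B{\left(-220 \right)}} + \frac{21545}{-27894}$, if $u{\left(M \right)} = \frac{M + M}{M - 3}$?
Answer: $- \frac{6517348553}{8437935000} \approx -0.77239$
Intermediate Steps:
$u{\left(M \right)} = \frac{2 M}{-3 + M}$
$B{\left(P \right)} = P^{2}$
$g{\left(T,s \right)} = \frac{82 + T}{34 + s}$
$\frac{g{\left(-79,u{\left(7 \right)} \right)}}{B{\left(-220 \right)}} + \frac{21545}{-27894} = \frac{\frac{1}{34 + 2 \cdot 7 \frac{1}{-3 + 7}} \left(82 - 79\right)}{\left(-220\right)^{2}} + \frac{21545}{-27894} = \frac{\frac{1}{34 + 2 \cdot 7 \cdot \frac{1}{4}} \cdot 3}{48400} + 21545 \left(- \frac{1}{27894}\right) = \frac{1}{34 + 2 \cdot 7 \cdot \frac{1}{4}} \cdot 3 \cdot \frac{1}{48400} - \frac{21545}{27894} = \frac{1}{34 + \frac{7}{2}} \cdot 3 \cdot \frac{1}{48400} - \frac{21545}{27894} = \frac{1}{\frac{75}{2}} \cdot 3 \cdot \frac{1}{48400} - \frac{21545}{27894} = \frac{2}{75} \cdot 3 \cdot \frac{1}{48400} - \frac{21545}{27894} = \frac{2}{25} \cdot \frac{1}{48400} - \frac{21545}{27894} = \frac{1}{605000} - \frac{21545}{27894} = - \frac{6517348553}{8437935000}$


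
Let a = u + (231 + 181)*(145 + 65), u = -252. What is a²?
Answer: 7442167824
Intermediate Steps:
a = 86268 (a = -252 + (231 + 181)*(145 + 65) = -252 + 412*210 = -252 + 86520 = 86268)
a² = 86268² = 7442167824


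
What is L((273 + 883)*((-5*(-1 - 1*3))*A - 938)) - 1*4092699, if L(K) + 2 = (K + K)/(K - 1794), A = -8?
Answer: -867026005651/211847 ≈ -4.0927e+6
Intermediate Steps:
L(K) = -2 + 2*K/(-1794 + K) (L(K) = -2 + (K + K)/(K - 1794) = -2 + (2*K)/(-1794 + K) = -2 + 2*K/(-1794 + K))
L((273 + 883)*((-5*(-1 - 1*3))*A - 938)) - 1*4092699 = 3588/(-1794 + (273 + 883)*(-5*(-1 - 1*3)*(-8) - 938)) - 1*4092699 = 3588/(-1794 + 1156*(-5*(-1 - 3)*(-8) - 938)) - 4092699 = 3588/(-1794 + 1156*(-5*(-4)*(-8) - 938)) - 4092699 = 3588/(-1794 + 1156*(20*(-8) - 938)) - 4092699 = 3588/(-1794 + 1156*(-160 - 938)) - 4092699 = 3588/(-1794 + 1156*(-1098)) - 4092699 = 3588/(-1794 - 1269288) - 4092699 = 3588/(-1271082) - 4092699 = 3588*(-1/1271082) - 4092699 = -598/211847 - 4092699 = -867026005651/211847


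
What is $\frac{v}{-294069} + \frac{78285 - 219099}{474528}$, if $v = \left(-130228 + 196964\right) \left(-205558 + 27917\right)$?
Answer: $\frac{937585275178927}{23257329072} \approx 40314.0$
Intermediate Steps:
$v = -11855049776$ ($v = 66736 \left(-177641\right) = -11855049776$)
$\frac{v}{-294069} + \frac{78285 - 219099}{474528} = - \frac{11855049776}{-294069} + \frac{78285 - 219099}{474528} = \left(-11855049776\right) \left(- \frac{1}{294069}\right) - \frac{23469}{79088} = \frac{11855049776}{294069} - \frac{23469}{79088} = \frac{937585275178927}{23257329072}$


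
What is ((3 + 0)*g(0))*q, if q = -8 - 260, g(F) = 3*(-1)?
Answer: 2412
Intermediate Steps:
g(F) = -3
q = -268
((3 + 0)*g(0))*q = ((3 + 0)*(-3))*(-268) = (3*(-3))*(-268) = -9*(-268) = 2412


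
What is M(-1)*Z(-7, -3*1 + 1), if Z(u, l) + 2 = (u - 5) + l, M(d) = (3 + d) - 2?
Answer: 0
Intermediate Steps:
M(d) = 1 + d
Z(u, l) = -7 + l + u (Z(u, l) = -2 + ((u - 5) + l) = -2 + ((-5 + u) + l) = -2 + (-5 + l + u) = -7 + l + u)
M(-1)*Z(-7, -3*1 + 1) = (1 - 1)*(-7 + (-3*1 + 1) - 7) = 0*(-7 + (-3 + 1) - 7) = 0*(-7 - 2 - 7) = 0*(-16) = 0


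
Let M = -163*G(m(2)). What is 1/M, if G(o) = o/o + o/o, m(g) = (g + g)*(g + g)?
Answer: -1/326 ≈ -0.0030675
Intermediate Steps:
m(g) = 4*g² (m(g) = (2*g)*(2*g) = 4*g²)
G(o) = 2 (G(o) = 1 + 1 = 2)
M = -326 (M = -163*2 = -326)
1/M = 1/(-326) = -1/326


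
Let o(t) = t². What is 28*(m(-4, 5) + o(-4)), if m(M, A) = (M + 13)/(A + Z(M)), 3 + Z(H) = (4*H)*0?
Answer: 574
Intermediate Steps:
Z(H) = -3 (Z(H) = -3 + (4*H)*0 = -3 + 0 = -3)
m(M, A) = (13 + M)/(-3 + A) (m(M, A) = (M + 13)/(A - 3) = (13 + M)/(-3 + A))
28*(m(-4, 5) + o(-4)) = 28*((13 - 4)/(-3 + 5) + (-4)²) = 28*(9/2 + 16) = 28*(41/2) = 574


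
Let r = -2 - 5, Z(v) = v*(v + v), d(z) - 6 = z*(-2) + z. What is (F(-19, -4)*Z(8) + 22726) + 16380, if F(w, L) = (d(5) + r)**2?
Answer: 43714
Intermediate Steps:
d(z) = 6 - z (d(z) = 6 + (z*(-2) + z) = 6 + (-2*z + z) = 6 - z)
Z(v) = 2*v**2 (Z(v) = v*(2*v) = 2*v**2)
r = -7
F(w, L) = 36 (F(w, L) = ((6 - 1*5) - 7)**2 = ((6 - 5) - 7)**2 = (1 - 7)**2 = (-6)**2 = 36)
(F(-19, -4)*Z(8) + 22726) + 16380 = (36*(2*8**2) + 22726) + 16380 = (36*(2*64) + 22726) + 16380 = (36*128 + 22726) + 16380 = (4608 + 22726) + 16380 = 27334 + 16380 = 43714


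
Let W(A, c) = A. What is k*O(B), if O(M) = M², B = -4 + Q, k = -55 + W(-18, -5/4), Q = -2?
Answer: -2628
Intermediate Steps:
k = -73 (k = -55 - 18 = -73)
B = -6 (B = -4 - 2 = -6)
k*O(B) = -73*(-6)² = -73*36 = -2628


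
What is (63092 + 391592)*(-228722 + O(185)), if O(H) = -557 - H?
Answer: -104333609376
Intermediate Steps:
(63092 + 391592)*(-228722 + O(185)) = (63092 + 391592)*(-228722 + (-557 - 1*185)) = 454684*(-228722 + (-557 - 185)) = 454684*(-228722 - 742) = 454684*(-229464) = -104333609376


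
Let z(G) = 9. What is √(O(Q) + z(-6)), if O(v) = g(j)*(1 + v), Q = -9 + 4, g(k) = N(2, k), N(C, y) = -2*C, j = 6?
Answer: 5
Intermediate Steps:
N(C, y) = -2*C
g(k) = -4 (g(k) = -2*2 = -4)
Q = -5
O(v) = -4 - 4*v (O(v) = -4*(1 + v) = -4 - 4*v)
√(O(Q) + z(-6)) = √((-4 - 4*(-5)) + 9) = √((-4 + 20) + 9) = √(16 + 9) = √25 = 5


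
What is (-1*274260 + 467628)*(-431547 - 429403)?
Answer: -166480179600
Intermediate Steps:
(-1*274260 + 467628)*(-431547 - 429403) = (-274260 + 467628)*(-860950) = 193368*(-860950) = -166480179600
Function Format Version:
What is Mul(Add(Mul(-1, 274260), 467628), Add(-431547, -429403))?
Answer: -166480179600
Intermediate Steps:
Mul(Add(Mul(-1, 274260), 467628), Add(-431547, -429403)) = Mul(Add(-274260, 467628), -860950) = Mul(193368, -860950) = -166480179600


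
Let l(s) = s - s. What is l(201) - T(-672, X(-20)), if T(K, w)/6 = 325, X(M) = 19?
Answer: -1950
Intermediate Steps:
T(K, w) = 1950 (T(K, w) = 6*325 = 1950)
l(s) = 0
l(201) - T(-672, X(-20)) = 0 - 1*1950 = 0 - 1950 = -1950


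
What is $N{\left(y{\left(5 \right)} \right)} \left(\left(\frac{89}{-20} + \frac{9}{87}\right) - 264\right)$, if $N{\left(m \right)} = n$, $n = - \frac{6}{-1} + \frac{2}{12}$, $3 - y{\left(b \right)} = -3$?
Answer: $- \frac{5758717}{3480} \approx -1654.8$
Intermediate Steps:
$y{\left(b \right)} = 6$ ($y{\left(b \right)} = 3 - -3 = 3 + 3 = 6$)
$n = \frac{37}{6}$ ($n = \left(-6\right) \left(-1\right) + 2 \cdot \frac{1}{12} = 6 + \frac{1}{6} = \frac{37}{6} \approx 6.1667$)
$N{\left(m \right)} = \frac{37}{6}$
$N{\left(y{\left(5 \right)} \right)} \left(\left(\frac{89}{-20} + \frac{9}{87}\right) - 264\right) = \frac{37 \left(\left(\frac{89}{-20} + \frac{9}{87}\right) - 264\right)}{6} = \frac{37 \left(\left(89 \left(- \frac{1}{20}\right) + 9 \cdot \frac{1}{87}\right) - 264\right)}{6} = \frac{37 \left(\left(- \frac{89}{20} + \frac{3}{29}\right) - 264\right)}{6} = \frac{37 \left(- \frac{2521}{580} - 264\right)}{6} = \frac{37}{6} \left(- \frac{155641}{580}\right) = - \frac{5758717}{3480}$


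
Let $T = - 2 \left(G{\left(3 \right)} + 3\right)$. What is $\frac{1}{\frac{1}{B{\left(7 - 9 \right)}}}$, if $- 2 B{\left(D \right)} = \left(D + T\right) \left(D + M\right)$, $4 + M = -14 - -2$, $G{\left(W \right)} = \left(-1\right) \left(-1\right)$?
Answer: $-90$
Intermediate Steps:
$G{\left(W \right)} = 1$
$T = -8$ ($T = - 2 \left(1 + 3\right) = \left(-2\right) 4 = -8$)
$M = -16$ ($M = -4 - 12 = -16$)
$B{\left(D \right)} = - \frac{\left(-16 + D\right) \left(-8 + D\right)}{2}$ ($B{\left(D \right)} = - \frac{\left(D - 8\right) \left(D - 16\right)}{2} = - \frac{\left(-8 + D\right) \left(-16 + D\right)}{2} = - \frac{\left(-16 + D\right) \left(-8 + D\right)}{2}$)
$\frac{1}{\frac{1}{B{\left(7 - 9 \right)}}} = \frac{1}{\frac{1}{-64 + 12 \left(7 - 9\right) - \frac{\left(7 - 9\right)^{2}}{2}}} = \frac{1}{\frac{1}{-64 + 12 \left(-2\right) - \frac{\left(-2\right)^{2}}{2}}} = \frac{1}{\frac{1}{-64 - 24 - 2}} = \frac{1}{\frac{1}{-90}} = \frac{1}{- \frac{1}{90}} = -90$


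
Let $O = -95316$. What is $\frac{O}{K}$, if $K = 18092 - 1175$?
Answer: $- \frac{31772}{5639} \approx -5.6343$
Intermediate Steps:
$K = 16917$
$\frac{O}{K} = - \frac{95316}{16917} = \left(-95316\right) \frac{1}{16917} = - \frac{31772}{5639}$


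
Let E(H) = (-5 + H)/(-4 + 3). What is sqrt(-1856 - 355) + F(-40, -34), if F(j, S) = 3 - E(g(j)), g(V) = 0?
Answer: -2 + I*sqrt(2211) ≈ -2.0 + 47.021*I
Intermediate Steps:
E(H) = 5 - H (E(H) = (-5 + H)/(-1) = (-5 + H)*(-1) = 5 - H)
F(j, S) = -2 (F(j, S) = 3 - (5 - 1*0) = 3 - (5 + 0) = 3 - 1*5 = 3 - 5 = -2)
sqrt(-1856 - 355) + F(-40, -34) = sqrt(-1856 - 355) - 2 = sqrt(-2211) - 2 = I*sqrt(2211) - 2 = -2 + I*sqrt(2211)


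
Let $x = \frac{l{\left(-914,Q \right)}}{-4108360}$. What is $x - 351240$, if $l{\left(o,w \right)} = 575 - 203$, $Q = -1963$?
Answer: $- \frac{360755091693}{1027090} \approx -3.5124 \cdot 10^{5}$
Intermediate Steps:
$l{\left(o,w \right)} = 372$
$x = - \frac{93}{1027090}$ ($x = \frac{372}{-4108360} = 372 \left(- \frac{1}{4108360}\right) = - \frac{93}{1027090} \approx -9.0547 \cdot 10^{-5}$)
$x - 351240 = - \frac{93}{1027090} - 351240 = - \frac{360755091693}{1027090}$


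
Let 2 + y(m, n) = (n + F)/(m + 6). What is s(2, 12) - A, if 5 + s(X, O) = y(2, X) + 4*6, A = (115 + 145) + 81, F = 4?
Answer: -1293/4 ≈ -323.25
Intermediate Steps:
y(m, n) = -2 + (4 + n)/(6 + m) (y(m, n) = -2 + (n + 4)/(m + 6) = -2 + (4 + n)/(6 + m))
A = 341 (A = 260 + 81 = 341)
s(X, O) = 35/2 + X/8 (s(X, O) = -5 + ((-8 + X - 2*2)/(6 + 2) + 4*6) = -5 + ((-8 + X - 4)/8 + 24) = -5 + ((-12 + X)/8 + 24) = -5 + ((-3/2 + X/8) + 24) = -5 + (45/2 + X/8) = 35/2 + X/8)
s(2, 12) - A = (35/2 + (⅛)*2) - 1*341 = (35/2 + ¼) - 341 = 71/4 - 341 = -1293/4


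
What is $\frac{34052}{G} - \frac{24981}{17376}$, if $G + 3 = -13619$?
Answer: $- \frac{155329789}{39449312} \approx -3.9375$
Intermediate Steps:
$G = -13622$ ($G = -3 - 13619 = -13622$)
$\frac{34052}{G} - \frac{24981}{17376} = \frac{34052}{-13622} - \frac{24981}{17376} = 34052 \left(- \frac{1}{13622}\right) - \frac{8327}{5792} = - \frac{17026}{6811} - \frac{8327}{5792} = - \frac{155329789}{39449312}$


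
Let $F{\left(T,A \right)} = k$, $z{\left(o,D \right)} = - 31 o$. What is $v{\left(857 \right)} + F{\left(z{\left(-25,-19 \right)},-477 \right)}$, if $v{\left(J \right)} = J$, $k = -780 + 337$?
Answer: $414$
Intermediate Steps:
$k = -443$
$F{\left(T,A \right)} = -443$
$v{\left(857 \right)} + F{\left(z{\left(-25,-19 \right)},-477 \right)} = 857 - 443 = 414$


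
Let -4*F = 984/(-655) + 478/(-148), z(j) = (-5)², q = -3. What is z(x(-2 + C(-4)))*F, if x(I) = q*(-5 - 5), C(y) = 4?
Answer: 1146805/38776 ≈ 29.575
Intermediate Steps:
x(I) = 30 (x(I) = -3*(-5 - 5) = -3*(-10) = 30)
z(j) = 25
F = 229361/193880 (F = -(984/(-655) + 478/(-148))/4 = -(984*(-1/655) + 478*(-1/148))/4 = -(-984/655 - 239/74)/4 = -¼*(-229361/48470) = 229361/193880 ≈ 1.1830)
z(x(-2 + C(-4)))*F = 25*(229361/193880) = 1146805/38776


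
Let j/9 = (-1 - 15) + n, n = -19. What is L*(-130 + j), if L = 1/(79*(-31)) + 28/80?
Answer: -1523947/9796 ≈ -155.57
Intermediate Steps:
j = -315 (j = 9*((-1 - 15) - 19) = 9*(-16 - 19) = 9*(-35) = -315)
L = 17123/48980 (L = (1/79)*(-1/31) + 28*(1/80) = -1/2449 + 7/20 = 17123/48980 ≈ 0.34959)
L*(-130 + j) = 17123*(-130 - 315)/48980 = (17123/48980)*(-445) = -1523947/9796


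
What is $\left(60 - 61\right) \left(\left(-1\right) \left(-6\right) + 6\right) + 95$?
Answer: $83$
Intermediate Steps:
$\left(60 - 61\right) \left(\left(-1\right) \left(-6\right) + 6\right) + 95 = \left(60 - 61\right) \left(6 + 6\right) + 95 = \left(-1\right) 12 + 95 = -12 + 95 = 83$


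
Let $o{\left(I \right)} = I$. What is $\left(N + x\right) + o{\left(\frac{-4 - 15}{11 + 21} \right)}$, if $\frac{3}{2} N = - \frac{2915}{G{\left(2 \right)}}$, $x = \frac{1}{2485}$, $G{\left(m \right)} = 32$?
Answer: $- \frac{14629099}{238560} \approx -61.323$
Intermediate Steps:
$x = \frac{1}{2485} \approx 0.00040241$
$N = - \frac{2915}{48}$ ($N = \frac{2 \left(- \frac{2915}{32}\right)}{3} = \frac{2 \left(\left(-2915\right) \frac{1}{32}\right)}{3} = \frac{2}{3} \left(- \frac{2915}{32}\right) = - \frac{2915}{48} \approx -60.729$)
$\left(N + x\right) + o{\left(\frac{-4 - 15}{11 + 21} \right)} = \left(- \frac{2915}{48} + \frac{1}{2485}\right) + \frac{-4 - 15}{11 + 21} = - \frac{7243727}{119280} - \frac{19}{32} = - \frac{14629099}{238560}$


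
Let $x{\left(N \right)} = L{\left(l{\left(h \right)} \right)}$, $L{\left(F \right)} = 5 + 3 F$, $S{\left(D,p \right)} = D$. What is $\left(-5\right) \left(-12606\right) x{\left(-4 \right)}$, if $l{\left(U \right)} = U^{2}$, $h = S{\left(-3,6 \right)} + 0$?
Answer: $2016960$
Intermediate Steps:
$h = -3$ ($h = -3 + 0 = -3$)
$x{\left(N \right)} = 32$ ($x{\left(N \right)} = 5 + 3 \left(-3\right)^{2} = 5 + 3 \cdot 9 = 5 + 27 = 32$)
$\left(-5\right) \left(-12606\right) x{\left(-4 \right)} = \left(-5\right) \left(-12606\right) 32 = 63030 \cdot 32 = 2016960$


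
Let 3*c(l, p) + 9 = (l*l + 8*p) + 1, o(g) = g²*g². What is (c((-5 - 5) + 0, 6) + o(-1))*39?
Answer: 1859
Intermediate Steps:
o(g) = g⁴
c(l, p) = -8/3 + l²/3 + 8*p/3 (c(l, p) = -3 + ((l*l + 8*p) + 1)/3 = -3 + ((l² + 8*p) + 1)/3 = -3 + (1 + l² + 8*p)/3 = -3 + (⅓ + l²/3 + 8*p/3) = -8/3 + l²/3 + 8*p/3)
(c((-5 - 5) + 0, 6) + o(-1))*39 = ((-8/3 + ((-5 - 5) + 0)²/3 + (8/3)*6) + (-1)⁴)*39 = ((-8/3 + (-10 + 0)²/3 + 16) + 1)*39 = ((-8/3 + (⅓)*(-10)² + 16) + 1)*39 = ((-8/3 + (⅓)*100 + 16) + 1)*39 = ((-8/3 + 100/3 + 16) + 1)*39 = (140/3 + 1)*39 = (143/3)*39 = 1859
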